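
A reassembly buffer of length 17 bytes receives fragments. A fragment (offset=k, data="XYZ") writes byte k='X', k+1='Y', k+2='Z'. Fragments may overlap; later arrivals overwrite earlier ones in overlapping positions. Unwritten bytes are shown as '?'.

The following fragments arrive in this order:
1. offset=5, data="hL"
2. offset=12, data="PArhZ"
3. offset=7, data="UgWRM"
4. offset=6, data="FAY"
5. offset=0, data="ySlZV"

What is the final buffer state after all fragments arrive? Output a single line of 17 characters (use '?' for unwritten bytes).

Answer: ySlZVhFAYWRMPArhZ

Derivation:
Fragment 1: offset=5 data="hL" -> buffer=?????hL??????????
Fragment 2: offset=12 data="PArhZ" -> buffer=?????hL?????PArhZ
Fragment 3: offset=7 data="UgWRM" -> buffer=?????hLUgWRMPArhZ
Fragment 4: offset=6 data="FAY" -> buffer=?????hFAYWRMPArhZ
Fragment 5: offset=0 data="ySlZV" -> buffer=ySlZVhFAYWRMPArhZ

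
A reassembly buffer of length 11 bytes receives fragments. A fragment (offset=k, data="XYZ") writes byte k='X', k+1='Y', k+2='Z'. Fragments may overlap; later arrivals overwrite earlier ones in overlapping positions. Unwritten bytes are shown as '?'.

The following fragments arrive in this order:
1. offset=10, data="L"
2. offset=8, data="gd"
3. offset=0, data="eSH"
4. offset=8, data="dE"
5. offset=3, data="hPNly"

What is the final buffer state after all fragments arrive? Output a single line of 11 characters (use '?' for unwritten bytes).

Fragment 1: offset=10 data="L" -> buffer=??????????L
Fragment 2: offset=8 data="gd" -> buffer=????????gdL
Fragment 3: offset=0 data="eSH" -> buffer=eSH?????gdL
Fragment 4: offset=8 data="dE" -> buffer=eSH?????dEL
Fragment 5: offset=3 data="hPNly" -> buffer=eSHhPNlydEL

Answer: eSHhPNlydEL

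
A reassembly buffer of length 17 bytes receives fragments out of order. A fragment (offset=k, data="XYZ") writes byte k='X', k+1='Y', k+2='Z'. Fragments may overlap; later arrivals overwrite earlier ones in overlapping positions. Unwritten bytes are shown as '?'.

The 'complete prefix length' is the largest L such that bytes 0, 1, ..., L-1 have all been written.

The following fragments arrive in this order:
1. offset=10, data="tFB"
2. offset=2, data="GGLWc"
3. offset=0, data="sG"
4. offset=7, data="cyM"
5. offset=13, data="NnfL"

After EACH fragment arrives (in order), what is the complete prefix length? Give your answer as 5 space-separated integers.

Answer: 0 0 7 13 17

Derivation:
Fragment 1: offset=10 data="tFB" -> buffer=??????????tFB???? -> prefix_len=0
Fragment 2: offset=2 data="GGLWc" -> buffer=??GGLWc???tFB???? -> prefix_len=0
Fragment 3: offset=0 data="sG" -> buffer=sGGGLWc???tFB???? -> prefix_len=7
Fragment 4: offset=7 data="cyM" -> buffer=sGGGLWccyMtFB???? -> prefix_len=13
Fragment 5: offset=13 data="NnfL" -> buffer=sGGGLWccyMtFBNnfL -> prefix_len=17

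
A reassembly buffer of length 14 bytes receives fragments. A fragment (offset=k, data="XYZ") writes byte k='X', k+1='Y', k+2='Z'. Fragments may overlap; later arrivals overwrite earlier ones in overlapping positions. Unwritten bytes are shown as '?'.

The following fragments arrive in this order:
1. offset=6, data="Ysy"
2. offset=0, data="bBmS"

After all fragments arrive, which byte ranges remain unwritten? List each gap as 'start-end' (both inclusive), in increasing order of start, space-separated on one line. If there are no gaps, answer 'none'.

Fragment 1: offset=6 len=3
Fragment 2: offset=0 len=4
Gaps: 4-5 9-13

Answer: 4-5 9-13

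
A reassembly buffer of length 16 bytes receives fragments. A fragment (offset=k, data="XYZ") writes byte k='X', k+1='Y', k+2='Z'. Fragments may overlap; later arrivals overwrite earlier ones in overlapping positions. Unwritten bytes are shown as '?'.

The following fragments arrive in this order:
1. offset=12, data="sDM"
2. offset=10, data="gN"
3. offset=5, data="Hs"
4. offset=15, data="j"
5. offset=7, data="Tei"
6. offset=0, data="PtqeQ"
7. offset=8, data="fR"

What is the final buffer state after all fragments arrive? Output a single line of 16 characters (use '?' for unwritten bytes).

Fragment 1: offset=12 data="sDM" -> buffer=????????????sDM?
Fragment 2: offset=10 data="gN" -> buffer=??????????gNsDM?
Fragment 3: offset=5 data="Hs" -> buffer=?????Hs???gNsDM?
Fragment 4: offset=15 data="j" -> buffer=?????Hs???gNsDMj
Fragment 5: offset=7 data="Tei" -> buffer=?????HsTeigNsDMj
Fragment 6: offset=0 data="PtqeQ" -> buffer=PtqeQHsTeigNsDMj
Fragment 7: offset=8 data="fR" -> buffer=PtqeQHsTfRgNsDMj

Answer: PtqeQHsTfRgNsDMj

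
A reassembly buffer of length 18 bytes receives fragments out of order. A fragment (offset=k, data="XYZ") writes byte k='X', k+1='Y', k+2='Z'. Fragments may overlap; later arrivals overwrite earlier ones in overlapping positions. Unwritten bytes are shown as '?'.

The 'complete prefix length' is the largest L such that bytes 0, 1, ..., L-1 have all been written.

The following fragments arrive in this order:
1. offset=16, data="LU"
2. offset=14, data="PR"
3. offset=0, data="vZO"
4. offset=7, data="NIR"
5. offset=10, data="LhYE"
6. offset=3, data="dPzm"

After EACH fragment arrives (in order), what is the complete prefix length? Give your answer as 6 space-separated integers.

Answer: 0 0 3 3 3 18

Derivation:
Fragment 1: offset=16 data="LU" -> buffer=????????????????LU -> prefix_len=0
Fragment 2: offset=14 data="PR" -> buffer=??????????????PRLU -> prefix_len=0
Fragment 3: offset=0 data="vZO" -> buffer=vZO???????????PRLU -> prefix_len=3
Fragment 4: offset=7 data="NIR" -> buffer=vZO????NIR????PRLU -> prefix_len=3
Fragment 5: offset=10 data="LhYE" -> buffer=vZO????NIRLhYEPRLU -> prefix_len=3
Fragment 6: offset=3 data="dPzm" -> buffer=vZOdPzmNIRLhYEPRLU -> prefix_len=18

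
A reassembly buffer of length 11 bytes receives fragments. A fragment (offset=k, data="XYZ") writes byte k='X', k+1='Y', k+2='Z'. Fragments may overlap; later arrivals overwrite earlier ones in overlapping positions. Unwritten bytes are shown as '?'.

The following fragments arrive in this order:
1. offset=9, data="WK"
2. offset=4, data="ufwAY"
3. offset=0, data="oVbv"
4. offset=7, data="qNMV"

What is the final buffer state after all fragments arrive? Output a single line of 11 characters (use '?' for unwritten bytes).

Answer: oVbvufwqNMV

Derivation:
Fragment 1: offset=9 data="WK" -> buffer=?????????WK
Fragment 2: offset=4 data="ufwAY" -> buffer=????ufwAYWK
Fragment 3: offset=0 data="oVbv" -> buffer=oVbvufwAYWK
Fragment 4: offset=7 data="qNMV" -> buffer=oVbvufwqNMV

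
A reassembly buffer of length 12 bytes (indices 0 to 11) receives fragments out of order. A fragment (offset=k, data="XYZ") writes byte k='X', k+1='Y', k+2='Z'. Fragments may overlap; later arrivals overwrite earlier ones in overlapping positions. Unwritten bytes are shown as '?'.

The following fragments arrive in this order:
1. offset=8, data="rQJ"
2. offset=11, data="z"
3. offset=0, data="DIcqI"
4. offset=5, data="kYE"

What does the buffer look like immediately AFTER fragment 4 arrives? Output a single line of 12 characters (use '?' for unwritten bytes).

Fragment 1: offset=8 data="rQJ" -> buffer=????????rQJ?
Fragment 2: offset=11 data="z" -> buffer=????????rQJz
Fragment 3: offset=0 data="DIcqI" -> buffer=DIcqI???rQJz
Fragment 4: offset=5 data="kYE" -> buffer=DIcqIkYErQJz

Answer: DIcqIkYErQJz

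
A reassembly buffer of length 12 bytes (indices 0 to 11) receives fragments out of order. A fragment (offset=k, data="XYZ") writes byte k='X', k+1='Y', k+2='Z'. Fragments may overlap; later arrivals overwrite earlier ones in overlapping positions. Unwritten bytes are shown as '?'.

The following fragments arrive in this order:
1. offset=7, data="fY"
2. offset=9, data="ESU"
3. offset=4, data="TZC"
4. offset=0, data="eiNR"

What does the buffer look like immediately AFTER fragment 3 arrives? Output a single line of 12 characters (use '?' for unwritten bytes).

Fragment 1: offset=7 data="fY" -> buffer=???????fY???
Fragment 2: offset=9 data="ESU" -> buffer=???????fYESU
Fragment 3: offset=4 data="TZC" -> buffer=????TZCfYESU

Answer: ????TZCfYESU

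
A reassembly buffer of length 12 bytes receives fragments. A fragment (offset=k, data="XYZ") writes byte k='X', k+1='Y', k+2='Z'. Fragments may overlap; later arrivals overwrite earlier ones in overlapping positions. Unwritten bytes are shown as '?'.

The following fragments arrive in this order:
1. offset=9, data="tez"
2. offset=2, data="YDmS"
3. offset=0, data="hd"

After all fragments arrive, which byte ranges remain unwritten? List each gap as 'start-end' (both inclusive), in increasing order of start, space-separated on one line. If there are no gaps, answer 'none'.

Fragment 1: offset=9 len=3
Fragment 2: offset=2 len=4
Fragment 3: offset=0 len=2
Gaps: 6-8

Answer: 6-8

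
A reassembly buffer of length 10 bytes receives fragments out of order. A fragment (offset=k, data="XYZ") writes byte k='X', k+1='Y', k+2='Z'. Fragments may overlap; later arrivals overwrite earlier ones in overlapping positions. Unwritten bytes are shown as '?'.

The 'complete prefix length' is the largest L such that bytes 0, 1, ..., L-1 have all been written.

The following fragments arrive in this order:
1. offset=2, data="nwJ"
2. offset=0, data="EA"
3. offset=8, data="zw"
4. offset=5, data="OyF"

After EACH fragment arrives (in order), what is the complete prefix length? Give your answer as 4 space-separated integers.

Fragment 1: offset=2 data="nwJ" -> buffer=??nwJ????? -> prefix_len=0
Fragment 2: offset=0 data="EA" -> buffer=EAnwJ????? -> prefix_len=5
Fragment 3: offset=8 data="zw" -> buffer=EAnwJ???zw -> prefix_len=5
Fragment 4: offset=5 data="OyF" -> buffer=EAnwJOyFzw -> prefix_len=10

Answer: 0 5 5 10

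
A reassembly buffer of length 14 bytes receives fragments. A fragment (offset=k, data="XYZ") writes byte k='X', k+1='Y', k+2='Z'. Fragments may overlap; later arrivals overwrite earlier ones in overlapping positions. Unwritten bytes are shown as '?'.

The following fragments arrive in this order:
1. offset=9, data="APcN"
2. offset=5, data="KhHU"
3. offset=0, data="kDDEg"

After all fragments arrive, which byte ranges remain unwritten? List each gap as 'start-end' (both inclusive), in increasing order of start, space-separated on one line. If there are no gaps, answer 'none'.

Answer: 13-13

Derivation:
Fragment 1: offset=9 len=4
Fragment 2: offset=5 len=4
Fragment 3: offset=0 len=5
Gaps: 13-13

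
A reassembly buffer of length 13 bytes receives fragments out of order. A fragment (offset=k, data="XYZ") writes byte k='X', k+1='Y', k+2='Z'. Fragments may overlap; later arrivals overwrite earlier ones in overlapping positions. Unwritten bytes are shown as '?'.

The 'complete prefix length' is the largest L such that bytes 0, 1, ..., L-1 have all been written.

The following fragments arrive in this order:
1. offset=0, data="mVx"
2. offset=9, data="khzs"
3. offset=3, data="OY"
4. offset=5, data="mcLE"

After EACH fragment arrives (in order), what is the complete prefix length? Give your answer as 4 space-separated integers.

Answer: 3 3 5 13

Derivation:
Fragment 1: offset=0 data="mVx" -> buffer=mVx?????????? -> prefix_len=3
Fragment 2: offset=9 data="khzs" -> buffer=mVx??????khzs -> prefix_len=3
Fragment 3: offset=3 data="OY" -> buffer=mVxOY????khzs -> prefix_len=5
Fragment 4: offset=5 data="mcLE" -> buffer=mVxOYmcLEkhzs -> prefix_len=13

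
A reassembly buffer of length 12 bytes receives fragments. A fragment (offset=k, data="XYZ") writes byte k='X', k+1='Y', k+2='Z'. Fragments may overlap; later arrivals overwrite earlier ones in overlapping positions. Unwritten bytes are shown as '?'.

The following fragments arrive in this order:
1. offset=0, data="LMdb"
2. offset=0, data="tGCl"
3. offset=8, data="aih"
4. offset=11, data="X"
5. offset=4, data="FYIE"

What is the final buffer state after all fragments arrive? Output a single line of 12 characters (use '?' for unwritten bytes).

Answer: tGClFYIEaihX

Derivation:
Fragment 1: offset=0 data="LMdb" -> buffer=LMdb????????
Fragment 2: offset=0 data="tGCl" -> buffer=tGCl????????
Fragment 3: offset=8 data="aih" -> buffer=tGCl????aih?
Fragment 4: offset=11 data="X" -> buffer=tGCl????aihX
Fragment 5: offset=4 data="FYIE" -> buffer=tGClFYIEaihX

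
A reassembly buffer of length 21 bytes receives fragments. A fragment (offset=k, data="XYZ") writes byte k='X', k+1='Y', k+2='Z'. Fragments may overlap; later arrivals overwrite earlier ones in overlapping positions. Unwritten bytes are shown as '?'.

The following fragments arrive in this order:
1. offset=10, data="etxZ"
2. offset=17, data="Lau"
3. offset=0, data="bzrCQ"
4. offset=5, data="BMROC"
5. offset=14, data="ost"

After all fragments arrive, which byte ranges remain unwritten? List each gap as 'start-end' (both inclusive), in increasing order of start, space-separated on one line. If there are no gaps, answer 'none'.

Fragment 1: offset=10 len=4
Fragment 2: offset=17 len=3
Fragment 3: offset=0 len=5
Fragment 4: offset=5 len=5
Fragment 5: offset=14 len=3
Gaps: 20-20

Answer: 20-20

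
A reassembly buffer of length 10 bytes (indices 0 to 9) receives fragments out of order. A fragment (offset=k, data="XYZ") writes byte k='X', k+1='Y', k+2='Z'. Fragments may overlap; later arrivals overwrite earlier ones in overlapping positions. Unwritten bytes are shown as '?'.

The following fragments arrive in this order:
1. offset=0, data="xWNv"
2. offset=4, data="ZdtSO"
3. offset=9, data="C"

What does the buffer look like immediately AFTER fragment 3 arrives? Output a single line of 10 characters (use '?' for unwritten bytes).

Fragment 1: offset=0 data="xWNv" -> buffer=xWNv??????
Fragment 2: offset=4 data="ZdtSO" -> buffer=xWNvZdtSO?
Fragment 3: offset=9 data="C" -> buffer=xWNvZdtSOC

Answer: xWNvZdtSOC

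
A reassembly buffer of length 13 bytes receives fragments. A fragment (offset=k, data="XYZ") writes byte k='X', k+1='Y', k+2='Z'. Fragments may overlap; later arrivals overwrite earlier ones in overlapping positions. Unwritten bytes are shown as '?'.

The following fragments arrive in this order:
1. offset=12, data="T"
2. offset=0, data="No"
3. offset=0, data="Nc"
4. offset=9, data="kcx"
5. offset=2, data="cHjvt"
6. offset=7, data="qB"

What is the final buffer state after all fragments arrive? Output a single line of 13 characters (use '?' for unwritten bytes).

Answer: NccHjvtqBkcxT

Derivation:
Fragment 1: offset=12 data="T" -> buffer=????????????T
Fragment 2: offset=0 data="No" -> buffer=No??????????T
Fragment 3: offset=0 data="Nc" -> buffer=Nc??????????T
Fragment 4: offset=9 data="kcx" -> buffer=Nc???????kcxT
Fragment 5: offset=2 data="cHjvt" -> buffer=NccHjvt??kcxT
Fragment 6: offset=7 data="qB" -> buffer=NccHjvtqBkcxT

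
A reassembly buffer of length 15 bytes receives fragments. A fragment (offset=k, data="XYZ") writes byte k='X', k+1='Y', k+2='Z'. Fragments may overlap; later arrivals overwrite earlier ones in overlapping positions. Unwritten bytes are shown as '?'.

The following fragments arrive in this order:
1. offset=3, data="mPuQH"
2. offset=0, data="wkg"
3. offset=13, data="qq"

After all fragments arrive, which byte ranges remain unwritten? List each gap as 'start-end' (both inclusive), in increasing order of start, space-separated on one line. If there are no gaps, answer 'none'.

Fragment 1: offset=3 len=5
Fragment 2: offset=0 len=3
Fragment 3: offset=13 len=2
Gaps: 8-12

Answer: 8-12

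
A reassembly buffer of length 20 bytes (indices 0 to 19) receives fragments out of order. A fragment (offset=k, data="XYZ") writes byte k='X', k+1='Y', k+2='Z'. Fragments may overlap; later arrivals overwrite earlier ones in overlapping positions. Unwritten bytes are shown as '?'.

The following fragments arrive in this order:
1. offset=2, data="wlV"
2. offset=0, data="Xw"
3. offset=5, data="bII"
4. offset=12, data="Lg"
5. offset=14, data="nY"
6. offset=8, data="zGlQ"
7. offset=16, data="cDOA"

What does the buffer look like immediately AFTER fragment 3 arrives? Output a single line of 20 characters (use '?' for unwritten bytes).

Answer: XwwlVbII????????????

Derivation:
Fragment 1: offset=2 data="wlV" -> buffer=??wlV???????????????
Fragment 2: offset=0 data="Xw" -> buffer=XwwlV???????????????
Fragment 3: offset=5 data="bII" -> buffer=XwwlVbII????????????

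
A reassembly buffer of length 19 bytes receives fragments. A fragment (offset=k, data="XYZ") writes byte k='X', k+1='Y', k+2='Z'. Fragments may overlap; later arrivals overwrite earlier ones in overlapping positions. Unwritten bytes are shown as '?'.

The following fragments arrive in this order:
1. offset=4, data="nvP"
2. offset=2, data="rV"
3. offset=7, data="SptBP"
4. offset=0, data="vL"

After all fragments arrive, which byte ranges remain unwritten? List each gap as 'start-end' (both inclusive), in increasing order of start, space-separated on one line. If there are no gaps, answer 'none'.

Answer: 12-18

Derivation:
Fragment 1: offset=4 len=3
Fragment 2: offset=2 len=2
Fragment 3: offset=7 len=5
Fragment 4: offset=0 len=2
Gaps: 12-18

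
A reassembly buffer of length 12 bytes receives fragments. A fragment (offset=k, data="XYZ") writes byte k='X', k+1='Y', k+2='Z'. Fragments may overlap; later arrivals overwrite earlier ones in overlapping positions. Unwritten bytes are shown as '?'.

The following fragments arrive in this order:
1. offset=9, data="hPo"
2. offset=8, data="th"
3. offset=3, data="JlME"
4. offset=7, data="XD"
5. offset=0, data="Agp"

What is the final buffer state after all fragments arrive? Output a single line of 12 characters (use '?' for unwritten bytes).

Fragment 1: offset=9 data="hPo" -> buffer=?????????hPo
Fragment 2: offset=8 data="th" -> buffer=????????thPo
Fragment 3: offset=3 data="JlME" -> buffer=???JlME?thPo
Fragment 4: offset=7 data="XD" -> buffer=???JlMEXDhPo
Fragment 5: offset=0 data="Agp" -> buffer=AgpJlMEXDhPo

Answer: AgpJlMEXDhPo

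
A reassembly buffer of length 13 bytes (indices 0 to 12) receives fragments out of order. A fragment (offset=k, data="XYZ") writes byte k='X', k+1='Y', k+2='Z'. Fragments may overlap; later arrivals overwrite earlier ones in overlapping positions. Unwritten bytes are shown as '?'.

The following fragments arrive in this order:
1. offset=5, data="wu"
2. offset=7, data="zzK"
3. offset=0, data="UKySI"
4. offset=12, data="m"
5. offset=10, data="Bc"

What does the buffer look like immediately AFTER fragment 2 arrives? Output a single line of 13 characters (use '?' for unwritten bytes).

Fragment 1: offset=5 data="wu" -> buffer=?????wu??????
Fragment 2: offset=7 data="zzK" -> buffer=?????wuzzK???

Answer: ?????wuzzK???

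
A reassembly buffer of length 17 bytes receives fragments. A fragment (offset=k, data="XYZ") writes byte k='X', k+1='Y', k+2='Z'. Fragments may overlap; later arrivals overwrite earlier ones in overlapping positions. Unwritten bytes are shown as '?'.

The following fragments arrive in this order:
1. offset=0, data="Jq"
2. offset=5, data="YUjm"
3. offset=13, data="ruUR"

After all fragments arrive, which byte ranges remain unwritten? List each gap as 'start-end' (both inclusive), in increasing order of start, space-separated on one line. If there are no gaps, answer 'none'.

Answer: 2-4 9-12

Derivation:
Fragment 1: offset=0 len=2
Fragment 2: offset=5 len=4
Fragment 3: offset=13 len=4
Gaps: 2-4 9-12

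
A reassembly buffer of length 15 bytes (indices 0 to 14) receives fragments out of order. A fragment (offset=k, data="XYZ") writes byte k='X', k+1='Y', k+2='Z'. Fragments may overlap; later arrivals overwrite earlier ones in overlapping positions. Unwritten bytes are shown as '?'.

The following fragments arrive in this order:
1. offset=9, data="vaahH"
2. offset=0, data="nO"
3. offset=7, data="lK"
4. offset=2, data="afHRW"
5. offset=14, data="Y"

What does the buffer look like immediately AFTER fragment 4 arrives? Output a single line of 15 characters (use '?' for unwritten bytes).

Fragment 1: offset=9 data="vaahH" -> buffer=?????????vaahH?
Fragment 2: offset=0 data="nO" -> buffer=nO???????vaahH?
Fragment 3: offset=7 data="lK" -> buffer=nO?????lKvaahH?
Fragment 4: offset=2 data="afHRW" -> buffer=nOafHRWlKvaahH?

Answer: nOafHRWlKvaahH?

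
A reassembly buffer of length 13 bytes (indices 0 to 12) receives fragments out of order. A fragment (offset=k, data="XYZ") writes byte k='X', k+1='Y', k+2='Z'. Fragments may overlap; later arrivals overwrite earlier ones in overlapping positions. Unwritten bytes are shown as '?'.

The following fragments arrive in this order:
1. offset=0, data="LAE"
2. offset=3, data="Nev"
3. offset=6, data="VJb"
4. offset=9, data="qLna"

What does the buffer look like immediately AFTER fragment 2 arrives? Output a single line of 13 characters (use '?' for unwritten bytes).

Answer: LAENev???????

Derivation:
Fragment 1: offset=0 data="LAE" -> buffer=LAE??????????
Fragment 2: offset=3 data="Nev" -> buffer=LAENev???????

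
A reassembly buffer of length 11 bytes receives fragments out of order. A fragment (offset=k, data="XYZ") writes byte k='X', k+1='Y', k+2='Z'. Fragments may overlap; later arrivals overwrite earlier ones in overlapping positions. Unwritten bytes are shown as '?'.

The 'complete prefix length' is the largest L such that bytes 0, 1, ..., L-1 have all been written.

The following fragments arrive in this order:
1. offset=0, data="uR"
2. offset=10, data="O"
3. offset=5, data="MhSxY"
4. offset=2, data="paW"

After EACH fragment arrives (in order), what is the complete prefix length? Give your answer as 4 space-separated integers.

Fragment 1: offset=0 data="uR" -> buffer=uR????????? -> prefix_len=2
Fragment 2: offset=10 data="O" -> buffer=uR????????O -> prefix_len=2
Fragment 3: offset=5 data="MhSxY" -> buffer=uR???MhSxYO -> prefix_len=2
Fragment 4: offset=2 data="paW" -> buffer=uRpaWMhSxYO -> prefix_len=11

Answer: 2 2 2 11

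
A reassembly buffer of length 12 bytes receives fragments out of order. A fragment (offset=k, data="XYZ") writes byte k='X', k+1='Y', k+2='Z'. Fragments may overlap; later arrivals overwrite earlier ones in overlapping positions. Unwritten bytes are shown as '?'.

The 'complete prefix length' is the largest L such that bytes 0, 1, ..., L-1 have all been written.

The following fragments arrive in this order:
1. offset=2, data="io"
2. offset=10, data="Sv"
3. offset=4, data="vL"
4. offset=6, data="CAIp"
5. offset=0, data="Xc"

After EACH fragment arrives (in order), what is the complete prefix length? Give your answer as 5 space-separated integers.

Answer: 0 0 0 0 12

Derivation:
Fragment 1: offset=2 data="io" -> buffer=??io???????? -> prefix_len=0
Fragment 2: offset=10 data="Sv" -> buffer=??io??????Sv -> prefix_len=0
Fragment 3: offset=4 data="vL" -> buffer=??iovL????Sv -> prefix_len=0
Fragment 4: offset=6 data="CAIp" -> buffer=??iovLCAIpSv -> prefix_len=0
Fragment 5: offset=0 data="Xc" -> buffer=XciovLCAIpSv -> prefix_len=12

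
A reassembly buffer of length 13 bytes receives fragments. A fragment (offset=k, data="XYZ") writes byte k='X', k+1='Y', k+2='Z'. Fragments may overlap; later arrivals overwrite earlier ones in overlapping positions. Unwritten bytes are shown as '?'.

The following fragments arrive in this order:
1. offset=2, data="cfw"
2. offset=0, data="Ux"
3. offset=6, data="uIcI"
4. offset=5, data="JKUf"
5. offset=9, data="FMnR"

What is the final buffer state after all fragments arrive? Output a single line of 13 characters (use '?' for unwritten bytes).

Answer: UxcfwJKUfFMnR

Derivation:
Fragment 1: offset=2 data="cfw" -> buffer=??cfw????????
Fragment 2: offset=0 data="Ux" -> buffer=Uxcfw????????
Fragment 3: offset=6 data="uIcI" -> buffer=Uxcfw?uIcI???
Fragment 4: offset=5 data="JKUf" -> buffer=UxcfwJKUfI???
Fragment 5: offset=9 data="FMnR" -> buffer=UxcfwJKUfFMnR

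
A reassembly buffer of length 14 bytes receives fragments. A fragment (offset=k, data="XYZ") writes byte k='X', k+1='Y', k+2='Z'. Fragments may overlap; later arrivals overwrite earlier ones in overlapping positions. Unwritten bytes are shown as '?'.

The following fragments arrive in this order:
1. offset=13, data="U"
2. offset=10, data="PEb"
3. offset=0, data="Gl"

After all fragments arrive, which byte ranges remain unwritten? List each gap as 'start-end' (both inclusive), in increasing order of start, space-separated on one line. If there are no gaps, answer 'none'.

Answer: 2-9

Derivation:
Fragment 1: offset=13 len=1
Fragment 2: offset=10 len=3
Fragment 3: offset=0 len=2
Gaps: 2-9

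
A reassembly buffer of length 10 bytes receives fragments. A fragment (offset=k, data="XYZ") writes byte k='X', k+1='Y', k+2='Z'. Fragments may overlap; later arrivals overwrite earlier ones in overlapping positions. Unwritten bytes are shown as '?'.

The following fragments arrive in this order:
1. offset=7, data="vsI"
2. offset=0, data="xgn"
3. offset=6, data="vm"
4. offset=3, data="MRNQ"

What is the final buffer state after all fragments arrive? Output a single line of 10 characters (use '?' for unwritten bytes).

Answer: xgnMRNQmsI

Derivation:
Fragment 1: offset=7 data="vsI" -> buffer=???????vsI
Fragment 2: offset=0 data="xgn" -> buffer=xgn????vsI
Fragment 3: offset=6 data="vm" -> buffer=xgn???vmsI
Fragment 4: offset=3 data="MRNQ" -> buffer=xgnMRNQmsI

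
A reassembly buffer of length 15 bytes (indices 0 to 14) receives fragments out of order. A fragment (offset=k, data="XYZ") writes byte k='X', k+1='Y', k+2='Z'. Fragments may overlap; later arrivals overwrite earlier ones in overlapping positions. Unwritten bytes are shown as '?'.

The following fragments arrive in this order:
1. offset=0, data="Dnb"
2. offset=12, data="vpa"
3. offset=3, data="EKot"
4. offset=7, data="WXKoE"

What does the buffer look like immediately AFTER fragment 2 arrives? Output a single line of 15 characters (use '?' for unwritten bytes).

Fragment 1: offset=0 data="Dnb" -> buffer=Dnb????????????
Fragment 2: offset=12 data="vpa" -> buffer=Dnb?????????vpa

Answer: Dnb?????????vpa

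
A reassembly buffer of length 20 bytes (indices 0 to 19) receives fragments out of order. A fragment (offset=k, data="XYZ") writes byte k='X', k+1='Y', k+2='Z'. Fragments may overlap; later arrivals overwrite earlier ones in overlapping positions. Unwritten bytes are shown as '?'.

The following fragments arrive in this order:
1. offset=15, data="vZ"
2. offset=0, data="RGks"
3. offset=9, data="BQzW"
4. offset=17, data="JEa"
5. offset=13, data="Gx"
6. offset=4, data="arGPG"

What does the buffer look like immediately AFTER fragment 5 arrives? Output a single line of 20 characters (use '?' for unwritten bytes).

Fragment 1: offset=15 data="vZ" -> buffer=???????????????vZ???
Fragment 2: offset=0 data="RGks" -> buffer=RGks???????????vZ???
Fragment 3: offset=9 data="BQzW" -> buffer=RGks?????BQzW??vZ???
Fragment 4: offset=17 data="JEa" -> buffer=RGks?????BQzW??vZJEa
Fragment 5: offset=13 data="Gx" -> buffer=RGks?????BQzWGxvZJEa

Answer: RGks?????BQzWGxvZJEa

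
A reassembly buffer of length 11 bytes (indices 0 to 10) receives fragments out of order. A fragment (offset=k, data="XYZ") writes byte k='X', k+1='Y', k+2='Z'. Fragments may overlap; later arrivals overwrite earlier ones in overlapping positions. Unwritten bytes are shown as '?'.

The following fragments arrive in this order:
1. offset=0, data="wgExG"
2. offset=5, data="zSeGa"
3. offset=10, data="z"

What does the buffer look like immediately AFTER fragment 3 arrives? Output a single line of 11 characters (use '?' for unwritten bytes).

Fragment 1: offset=0 data="wgExG" -> buffer=wgExG??????
Fragment 2: offset=5 data="zSeGa" -> buffer=wgExGzSeGa?
Fragment 3: offset=10 data="z" -> buffer=wgExGzSeGaz

Answer: wgExGzSeGaz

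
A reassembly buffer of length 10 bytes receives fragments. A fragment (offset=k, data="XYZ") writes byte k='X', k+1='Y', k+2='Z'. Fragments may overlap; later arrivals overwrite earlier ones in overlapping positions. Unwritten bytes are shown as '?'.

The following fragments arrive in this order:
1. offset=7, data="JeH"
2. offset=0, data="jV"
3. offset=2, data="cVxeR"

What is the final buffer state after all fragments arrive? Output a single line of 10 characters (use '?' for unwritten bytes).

Fragment 1: offset=7 data="JeH" -> buffer=???????JeH
Fragment 2: offset=0 data="jV" -> buffer=jV?????JeH
Fragment 3: offset=2 data="cVxeR" -> buffer=jVcVxeRJeH

Answer: jVcVxeRJeH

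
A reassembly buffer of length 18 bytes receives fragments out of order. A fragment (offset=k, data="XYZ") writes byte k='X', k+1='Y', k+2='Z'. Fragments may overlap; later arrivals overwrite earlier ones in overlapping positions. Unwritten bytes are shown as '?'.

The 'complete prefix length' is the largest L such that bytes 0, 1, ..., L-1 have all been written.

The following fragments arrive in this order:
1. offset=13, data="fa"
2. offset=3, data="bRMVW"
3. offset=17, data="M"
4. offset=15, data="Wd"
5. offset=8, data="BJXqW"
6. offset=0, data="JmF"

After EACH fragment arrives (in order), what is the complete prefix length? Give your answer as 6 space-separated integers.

Fragment 1: offset=13 data="fa" -> buffer=?????????????fa??? -> prefix_len=0
Fragment 2: offset=3 data="bRMVW" -> buffer=???bRMVW?????fa??? -> prefix_len=0
Fragment 3: offset=17 data="M" -> buffer=???bRMVW?????fa??M -> prefix_len=0
Fragment 4: offset=15 data="Wd" -> buffer=???bRMVW?????faWdM -> prefix_len=0
Fragment 5: offset=8 data="BJXqW" -> buffer=???bRMVWBJXqWfaWdM -> prefix_len=0
Fragment 6: offset=0 data="JmF" -> buffer=JmFbRMVWBJXqWfaWdM -> prefix_len=18

Answer: 0 0 0 0 0 18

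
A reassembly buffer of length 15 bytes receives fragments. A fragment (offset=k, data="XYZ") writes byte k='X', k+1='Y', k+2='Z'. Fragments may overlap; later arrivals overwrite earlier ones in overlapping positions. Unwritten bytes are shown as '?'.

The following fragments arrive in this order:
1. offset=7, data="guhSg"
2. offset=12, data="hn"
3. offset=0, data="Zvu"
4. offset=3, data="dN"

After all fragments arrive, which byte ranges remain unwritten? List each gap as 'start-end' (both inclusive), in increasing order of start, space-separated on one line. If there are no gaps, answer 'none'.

Answer: 5-6 14-14

Derivation:
Fragment 1: offset=7 len=5
Fragment 2: offset=12 len=2
Fragment 3: offset=0 len=3
Fragment 4: offset=3 len=2
Gaps: 5-6 14-14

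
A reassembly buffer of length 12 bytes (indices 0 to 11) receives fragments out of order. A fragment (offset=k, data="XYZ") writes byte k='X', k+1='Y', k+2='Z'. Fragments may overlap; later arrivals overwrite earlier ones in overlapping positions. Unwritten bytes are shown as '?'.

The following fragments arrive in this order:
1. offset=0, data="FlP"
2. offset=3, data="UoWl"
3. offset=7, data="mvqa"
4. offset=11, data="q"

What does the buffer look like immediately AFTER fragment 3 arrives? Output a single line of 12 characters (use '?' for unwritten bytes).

Answer: FlPUoWlmvqa?

Derivation:
Fragment 1: offset=0 data="FlP" -> buffer=FlP?????????
Fragment 2: offset=3 data="UoWl" -> buffer=FlPUoWl?????
Fragment 3: offset=7 data="mvqa" -> buffer=FlPUoWlmvqa?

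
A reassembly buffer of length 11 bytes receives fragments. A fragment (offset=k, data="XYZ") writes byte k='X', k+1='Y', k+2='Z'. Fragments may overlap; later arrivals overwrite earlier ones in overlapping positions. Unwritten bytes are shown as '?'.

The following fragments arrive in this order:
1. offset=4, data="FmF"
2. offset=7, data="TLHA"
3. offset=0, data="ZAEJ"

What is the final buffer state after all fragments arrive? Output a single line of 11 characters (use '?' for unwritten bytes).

Fragment 1: offset=4 data="FmF" -> buffer=????FmF????
Fragment 2: offset=7 data="TLHA" -> buffer=????FmFTLHA
Fragment 3: offset=0 data="ZAEJ" -> buffer=ZAEJFmFTLHA

Answer: ZAEJFmFTLHA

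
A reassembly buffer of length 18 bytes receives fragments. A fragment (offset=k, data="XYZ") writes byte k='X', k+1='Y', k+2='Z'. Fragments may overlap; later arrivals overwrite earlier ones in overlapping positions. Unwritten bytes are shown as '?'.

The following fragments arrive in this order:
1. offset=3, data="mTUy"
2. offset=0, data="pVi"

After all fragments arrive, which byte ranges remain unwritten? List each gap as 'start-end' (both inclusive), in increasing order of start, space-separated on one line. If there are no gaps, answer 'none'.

Fragment 1: offset=3 len=4
Fragment 2: offset=0 len=3
Gaps: 7-17

Answer: 7-17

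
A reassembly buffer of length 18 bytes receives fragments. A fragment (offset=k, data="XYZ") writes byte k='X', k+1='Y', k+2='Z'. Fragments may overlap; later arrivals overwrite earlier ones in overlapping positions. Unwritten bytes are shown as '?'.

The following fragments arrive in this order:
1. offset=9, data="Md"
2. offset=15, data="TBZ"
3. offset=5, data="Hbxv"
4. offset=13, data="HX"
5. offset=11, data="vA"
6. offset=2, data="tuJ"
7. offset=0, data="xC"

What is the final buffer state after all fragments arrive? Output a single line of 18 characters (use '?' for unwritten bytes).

Fragment 1: offset=9 data="Md" -> buffer=?????????Md???????
Fragment 2: offset=15 data="TBZ" -> buffer=?????????Md????TBZ
Fragment 3: offset=5 data="Hbxv" -> buffer=?????HbxvMd????TBZ
Fragment 4: offset=13 data="HX" -> buffer=?????HbxvMd??HXTBZ
Fragment 5: offset=11 data="vA" -> buffer=?????HbxvMdvAHXTBZ
Fragment 6: offset=2 data="tuJ" -> buffer=??tuJHbxvMdvAHXTBZ
Fragment 7: offset=0 data="xC" -> buffer=xCtuJHbxvMdvAHXTBZ

Answer: xCtuJHbxvMdvAHXTBZ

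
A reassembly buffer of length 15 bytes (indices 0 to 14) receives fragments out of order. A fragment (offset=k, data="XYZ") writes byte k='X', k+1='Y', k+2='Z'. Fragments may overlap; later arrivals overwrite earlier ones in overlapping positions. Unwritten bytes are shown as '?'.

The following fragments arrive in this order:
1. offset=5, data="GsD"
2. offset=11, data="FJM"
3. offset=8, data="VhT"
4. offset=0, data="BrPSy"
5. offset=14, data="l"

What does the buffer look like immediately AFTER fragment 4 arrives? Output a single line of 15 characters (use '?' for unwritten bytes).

Fragment 1: offset=5 data="GsD" -> buffer=?????GsD???????
Fragment 2: offset=11 data="FJM" -> buffer=?????GsD???FJM?
Fragment 3: offset=8 data="VhT" -> buffer=?????GsDVhTFJM?
Fragment 4: offset=0 data="BrPSy" -> buffer=BrPSyGsDVhTFJM?

Answer: BrPSyGsDVhTFJM?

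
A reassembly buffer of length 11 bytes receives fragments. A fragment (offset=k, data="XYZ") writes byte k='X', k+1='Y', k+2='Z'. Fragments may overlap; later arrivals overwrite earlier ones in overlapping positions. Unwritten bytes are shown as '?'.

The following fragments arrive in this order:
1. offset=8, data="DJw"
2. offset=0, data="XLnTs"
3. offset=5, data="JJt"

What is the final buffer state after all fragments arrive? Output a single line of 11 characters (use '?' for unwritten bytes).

Answer: XLnTsJJtDJw

Derivation:
Fragment 1: offset=8 data="DJw" -> buffer=????????DJw
Fragment 2: offset=0 data="XLnTs" -> buffer=XLnTs???DJw
Fragment 3: offset=5 data="JJt" -> buffer=XLnTsJJtDJw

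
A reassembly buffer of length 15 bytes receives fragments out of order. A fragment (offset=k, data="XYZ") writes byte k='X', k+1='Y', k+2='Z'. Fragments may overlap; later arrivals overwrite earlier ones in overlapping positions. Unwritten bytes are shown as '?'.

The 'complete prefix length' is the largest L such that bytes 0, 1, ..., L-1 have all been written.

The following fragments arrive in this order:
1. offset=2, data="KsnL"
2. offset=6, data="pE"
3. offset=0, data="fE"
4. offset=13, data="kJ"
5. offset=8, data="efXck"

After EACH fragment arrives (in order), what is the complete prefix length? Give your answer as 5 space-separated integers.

Answer: 0 0 8 8 15

Derivation:
Fragment 1: offset=2 data="KsnL" -> buffer=??KsnL????????? -> prefix_len=0
Fragment 2: offset=6 data="pE" -> buffer=??KsnLpE??????? -> prefix_len=0
Fragment 3: offset=0 data="fE" -> buffer=fEKsnLpE??????? -> prefix_len=8
Fragment 4: offset=13 data="kJ" -> buffer=fEKsnLpE?????kJ -> prefix_len=8
Fragment 5: offset=8 data="efXck" -> buffer=fEKsnLpEefXckkJ -> prefix_len=15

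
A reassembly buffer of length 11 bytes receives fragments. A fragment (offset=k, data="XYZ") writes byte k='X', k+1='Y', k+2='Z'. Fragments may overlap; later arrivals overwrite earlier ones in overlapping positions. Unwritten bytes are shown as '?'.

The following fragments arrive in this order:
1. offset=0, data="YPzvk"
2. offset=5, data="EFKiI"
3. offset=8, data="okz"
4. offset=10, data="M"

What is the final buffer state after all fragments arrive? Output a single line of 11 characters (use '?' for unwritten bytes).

Answer: YPzvkEFKokM

Derivation:
Fragment 1: offset=0 data="YPzvk" -> buffer=YPzvk??????
Fragment 2: offset=5 data="EFKiI" -> buffer=YPzvkEFKiI?
Fragment 3: offset=8 data="okz" -> buffer=YPzvkEFKokz
Fragment 4: offset=10 data="M" -> buffer=YPzvkEFKokM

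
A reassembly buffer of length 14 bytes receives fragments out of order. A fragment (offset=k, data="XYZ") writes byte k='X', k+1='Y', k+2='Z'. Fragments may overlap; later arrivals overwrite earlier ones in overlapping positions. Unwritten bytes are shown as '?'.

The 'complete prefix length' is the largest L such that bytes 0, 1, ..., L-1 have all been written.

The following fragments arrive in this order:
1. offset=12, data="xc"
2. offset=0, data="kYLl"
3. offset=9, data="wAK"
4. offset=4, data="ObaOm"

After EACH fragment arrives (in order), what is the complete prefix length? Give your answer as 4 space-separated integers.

Answer: 0 4 4 14

Derivation:
Fragment 1: offset=12 data="xc" -> buffer=????????????xc -> prefix_len=0
Fragment 2: offset=0 data="kYLl" -> buffer=kYLl????????xc -> prefix_len=4
Fragment 3: offset=9 data="wAK" -> buffer=kYLl?????wAKxc -> prefix_len=4
Fragment 4: offset=4 data="ObaOm" -> buffer=kYLlObaOmwAKxc -> prefix_len=14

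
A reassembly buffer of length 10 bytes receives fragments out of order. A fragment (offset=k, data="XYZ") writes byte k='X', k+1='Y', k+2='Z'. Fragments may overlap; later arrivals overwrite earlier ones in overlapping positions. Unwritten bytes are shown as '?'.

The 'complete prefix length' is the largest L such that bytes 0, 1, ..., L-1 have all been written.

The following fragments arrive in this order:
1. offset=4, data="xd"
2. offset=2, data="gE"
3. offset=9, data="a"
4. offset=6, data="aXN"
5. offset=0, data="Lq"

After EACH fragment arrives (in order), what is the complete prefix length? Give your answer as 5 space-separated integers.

Fragment 1: offset=4 data="xd" -> buffer=????xd???? -> prefix_len=0
Fragment 2: offset=2 data="gE" -> buffer=??gExd???? -> prefix_len=0
Fragment 3: offset=9 data="a" -> buffer=??gExd???a -> prefix_len=0
Fragment 4: offset=6 data="aXN" -> buffer=??gExdaXNa -> prefix_len=0
Fragment 5: offset=0 data="Lq" -> buffer=LqgExdaXNa -> prefix_len=10

Answer: 0 0 0 0 10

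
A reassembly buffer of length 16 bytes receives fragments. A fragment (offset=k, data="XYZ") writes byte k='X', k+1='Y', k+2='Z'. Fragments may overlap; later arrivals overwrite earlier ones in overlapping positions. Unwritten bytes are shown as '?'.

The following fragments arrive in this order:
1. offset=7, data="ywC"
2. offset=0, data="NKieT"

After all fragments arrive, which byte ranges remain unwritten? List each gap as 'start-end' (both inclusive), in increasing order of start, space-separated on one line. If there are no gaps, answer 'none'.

Answer: 5-6 10-15

Derivation:
Fragment 1: offset=7 len=3
Fragment 2: offset=0 len=5
Gaps: 5-6 10-15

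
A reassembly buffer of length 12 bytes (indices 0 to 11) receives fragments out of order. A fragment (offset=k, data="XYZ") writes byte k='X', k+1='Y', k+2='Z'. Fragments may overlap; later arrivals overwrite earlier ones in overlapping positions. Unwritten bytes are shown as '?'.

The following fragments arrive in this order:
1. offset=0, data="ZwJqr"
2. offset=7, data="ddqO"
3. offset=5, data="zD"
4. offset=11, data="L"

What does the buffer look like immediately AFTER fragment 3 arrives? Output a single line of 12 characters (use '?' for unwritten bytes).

Answer: ZwJqrzDddqO?

Derivation:
Fragment 1: offset=0 data="ZwJqr" -> buffer=ZwJqr???????
Fragment 2: offset=7 data="ddqO" -> buffer=ZwJqr??ddqO?
Fragment 3: offset=5 data="zD" -> buffer=ZwJqrzDddqO?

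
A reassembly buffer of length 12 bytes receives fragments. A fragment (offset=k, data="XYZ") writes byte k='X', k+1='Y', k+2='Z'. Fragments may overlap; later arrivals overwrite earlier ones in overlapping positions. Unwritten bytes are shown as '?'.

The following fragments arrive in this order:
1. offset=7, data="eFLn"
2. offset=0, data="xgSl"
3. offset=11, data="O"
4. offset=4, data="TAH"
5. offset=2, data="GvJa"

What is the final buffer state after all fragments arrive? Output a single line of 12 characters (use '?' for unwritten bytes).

Fragment 1: offset=7 data="eFLn" -> buffer=???????eFLn?
Fragment 2: offset=0 data="xgSl" -> buffer=xgSl???eFLn?
Fragment 3: offset=11 data="O" -> buffer=xgSl???eFLnO
Fragment 4: offset=4 data="TAH" -> buffer=xgSlTAHeFLnO
Fragment 5: offset=2 data="GvJa" -> buffer=xgGvJaHeFLnO

Answer: xgGvJaHeFLnO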